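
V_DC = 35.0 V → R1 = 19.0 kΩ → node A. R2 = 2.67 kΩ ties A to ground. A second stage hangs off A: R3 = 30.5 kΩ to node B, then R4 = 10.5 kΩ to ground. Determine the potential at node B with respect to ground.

V_B ≈ 1.04 V

The second stage (R3 + R4 = 41.00 kΩ) loads node A in parallel with R2.
Effective lower resistance at A: R2 ‖ 41.00 = 2.507 kΩ.
So V_A = 35.0 × 0.1166 = 4.079 V.
V_B = V_A × 0.2561 = 1.045 V.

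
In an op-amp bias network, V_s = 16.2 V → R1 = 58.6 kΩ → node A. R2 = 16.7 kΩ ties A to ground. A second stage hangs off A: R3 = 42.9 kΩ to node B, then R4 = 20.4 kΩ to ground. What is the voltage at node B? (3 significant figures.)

V_B ≈ 0.961 V

The second stage (R3 + R4 = 63.30 kΩ) loads node A in parallel with R2.
Effective lower resistance at A: R2 ‖ 63.30 = 13.21 kΩ.
So V_A = 16.2 × 0.1840 = 2.981 V.
Stage 2 is unloaded, so V_B = V_A · R4/(R3+R4) = 2.981 × 20.4/63.30 = 0.9606 V.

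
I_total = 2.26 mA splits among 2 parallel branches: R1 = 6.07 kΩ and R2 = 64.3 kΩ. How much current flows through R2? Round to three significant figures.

I ≈ 0.195 mA

With just two branches, the current splits inversely with resistance.
I(R2) = 2.26 × 6.07/(6.07 + 64.3) = 2.26 × 0.08626 = 0.1949 mA.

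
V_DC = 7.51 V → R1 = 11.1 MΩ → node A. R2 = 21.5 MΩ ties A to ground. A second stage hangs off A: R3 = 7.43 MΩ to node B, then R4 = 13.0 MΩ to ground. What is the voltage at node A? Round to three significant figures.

V_A ≈ 3.65 V

The second stage (R3 + R4 = 20.43 MΩ) loads node A in parallel with R2.
R2 ‖ (R3+R4) = 10.48 MΩ.
So V_A = 7.51 × 0.4855 = 3.646 V.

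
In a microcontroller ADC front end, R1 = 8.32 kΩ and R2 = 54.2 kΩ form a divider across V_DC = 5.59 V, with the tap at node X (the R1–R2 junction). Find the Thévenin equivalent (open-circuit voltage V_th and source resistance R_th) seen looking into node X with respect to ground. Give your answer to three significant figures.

Open-circuit (no load on X): V_th = V_DC · R2/(R1 + R2) = 5.59 × 54.2/(8.320 + 54.2) = 4.846 V.
Zeroing V_DC shorts the top of R1 to ground, so R_th = R1 ‖ R2 = 7.213 kΩ.

V_th ≈ 4.85 V, R_th ≈ 7.21 kΩ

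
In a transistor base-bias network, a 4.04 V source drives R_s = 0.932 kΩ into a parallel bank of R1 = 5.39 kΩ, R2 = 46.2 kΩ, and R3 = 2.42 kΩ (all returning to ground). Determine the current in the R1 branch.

I ≈ 0.475 mA

Equivalent of the parallel group: R_p = 1.612 kΩ.
Node voltage V_A = V_in · R_p/(R_s + R_p) = 4.04 × 0.6336 = 2.560 V.
Branch current I = V_A/R1 = 2.560/5.39 = 0.4749 mA.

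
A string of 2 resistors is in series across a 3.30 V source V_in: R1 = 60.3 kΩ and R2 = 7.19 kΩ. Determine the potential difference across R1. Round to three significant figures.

V ≈ 2.95 V

Total series resistance ΣR = 60.3 + 7.19 = 67.49 kΩ.
Voltage divider: V = V_in · (60.30 / 67.49) = 3.30 × 0.8935 = 2.948 V.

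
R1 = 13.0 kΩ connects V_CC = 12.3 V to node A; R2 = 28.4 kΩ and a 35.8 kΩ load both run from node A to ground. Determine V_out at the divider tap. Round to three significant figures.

The load sits in parallel with R2, giving an effective lower resistance R2' = R2·R_L/(R2+R_L) = 15.84 kΩ.
Now apply the divider: V_out = 12.3 × 0.5492 = 6.755 V.

V_out ≈ 6.75 V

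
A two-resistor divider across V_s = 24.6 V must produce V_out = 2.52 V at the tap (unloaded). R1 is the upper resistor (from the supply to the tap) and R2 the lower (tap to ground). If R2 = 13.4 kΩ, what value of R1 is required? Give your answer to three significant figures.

R1 ≈ 117 kΩ

Required fraction k = V_out/V_s = 0.1024.
So R1 = R2 · (V_s/V_out − 1) = 13.4 × (24.6/2.52 − 1) = 13.4 × 8.762 = 117.4 kΩ.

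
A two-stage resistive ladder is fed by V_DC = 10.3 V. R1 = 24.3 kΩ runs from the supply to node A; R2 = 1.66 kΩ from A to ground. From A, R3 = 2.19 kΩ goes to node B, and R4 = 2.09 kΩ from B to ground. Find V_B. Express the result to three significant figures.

V_B ≈ 0.236 V

Looking into the second stage from A: R3 + R4 = 4.280 kΩ appears in parallel with R2.
R2 ‖ (R3+R4) = 1.196 kΩ.
So V_A = 10.3 × 0.04691 = 0.4832 V.
V_B = V_A × 0.4883 = 0.2360 V.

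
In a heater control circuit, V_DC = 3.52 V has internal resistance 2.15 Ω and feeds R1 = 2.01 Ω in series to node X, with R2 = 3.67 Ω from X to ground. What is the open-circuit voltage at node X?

R1' = 2.15 + 2.01 = 4.160 Ω (source resistance + R1).
V_th is the unloaded tap voltage: V_DC · R2/(R1'+R2) = 3.52 × 0.4687 = 1.650 V.

V_th ≈ 1.65 V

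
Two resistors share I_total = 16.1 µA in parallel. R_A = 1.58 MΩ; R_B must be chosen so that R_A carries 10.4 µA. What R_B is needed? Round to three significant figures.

R_B ≈ 2.88 MΩ

In a two-way split, I_A/I_total = R_B/(R_A + R_B).
With f = 0.6460, R_B = R_A · f/(1−f) = 1.58 × 1.825 = 2.883 MΩ.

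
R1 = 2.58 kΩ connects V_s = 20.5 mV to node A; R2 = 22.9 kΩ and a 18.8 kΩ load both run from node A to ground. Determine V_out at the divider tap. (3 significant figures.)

The load sits in parallel with R2, giving an effective lower resistance R2' = R2·R_L/(R2+R_L) = 10.32 kΩ.
Then V_out = V_s · R2'/(R1 + R2') = 20.5 × 10.32/12.90 = 16.40 mV.

V_out ≈ 16.4 mV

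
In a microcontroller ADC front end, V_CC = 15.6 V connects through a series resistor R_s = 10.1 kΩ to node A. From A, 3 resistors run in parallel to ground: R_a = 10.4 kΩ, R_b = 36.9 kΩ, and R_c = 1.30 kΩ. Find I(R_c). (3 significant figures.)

I ≈ 1.20 mA

Equivalent of the parallel group: R_p = 1.120 kΩ.
Node voltage V_A = V_CC · R_p/(R_s + R_p) = 15.6 × 0.09986 = 1.558 V.
I(R_c) = V_A / R_c = 1.558/1.30 = 1.198 mA.
(Equivalently: I_total = 1.390 mA, then current-divider fraction G_k/ΣG = 0.8619.)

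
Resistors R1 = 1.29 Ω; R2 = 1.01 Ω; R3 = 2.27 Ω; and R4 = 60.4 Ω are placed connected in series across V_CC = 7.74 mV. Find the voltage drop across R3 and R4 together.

Total series resistance ΣR = 1.29 + 1.01 + 2.27 + 60.4 = 64.97 Ω.
R_{R3..R4} = 2.27 + 60.4 = 62.67 Ω.
By the voltage-divider rule, V = 7.74 × 62.67/64.97 = 7.466 mV.

V ≈ 7.47 mV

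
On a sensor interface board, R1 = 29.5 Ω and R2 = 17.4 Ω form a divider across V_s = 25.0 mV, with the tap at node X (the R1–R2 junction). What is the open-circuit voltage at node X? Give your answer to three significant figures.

V_th ≈ 9.28 mV

V_th is the unloaded tap voltage: V_s · R2/(R1+R2) = 25.0 × 0.3710 = 9.275 mV.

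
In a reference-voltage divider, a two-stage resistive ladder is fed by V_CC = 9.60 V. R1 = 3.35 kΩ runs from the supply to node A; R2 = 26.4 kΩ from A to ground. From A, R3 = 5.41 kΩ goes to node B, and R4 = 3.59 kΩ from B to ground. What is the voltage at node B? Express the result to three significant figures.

Looking into the second stage from A: R3 + R4 = 9.000 kΩ appears in parallel with R2.
R2 ‖ (R3+R4) = 6.712 kΩ.
V_A = 9.60 × 6.712/(3.35 + 6.712) = 6.404 V.
Then the unloaded second divider: V_B = V_A × R4/(R3+R4) = 6.404 × 0.3989 = 2.554 V.

V_B ≈ 2.55 V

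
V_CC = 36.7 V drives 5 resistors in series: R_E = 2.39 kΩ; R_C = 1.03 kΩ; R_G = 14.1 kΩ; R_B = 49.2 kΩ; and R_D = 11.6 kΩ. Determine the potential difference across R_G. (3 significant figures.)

ΣR = 2.39 + 1.03 + 14.1 + 49.2 + 11.6 = 78.32 kΩ.
By the voltage-divider rule, V = 36.7 × 14.10/78.32 = 6.607 V.

V ≈ 6.61 V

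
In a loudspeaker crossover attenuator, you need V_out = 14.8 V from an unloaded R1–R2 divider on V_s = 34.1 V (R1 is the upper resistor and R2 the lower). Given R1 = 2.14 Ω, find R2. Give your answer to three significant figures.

R2 ≈ 1.64 Ω

Required fraction k = V_out/V_s = 0.4340.
R2 = R1 · 0.4340/(1 − 0.4340) = 1.641 Ω.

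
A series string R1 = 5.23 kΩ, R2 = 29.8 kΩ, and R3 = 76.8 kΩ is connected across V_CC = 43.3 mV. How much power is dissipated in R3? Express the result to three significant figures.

The common current is I = 43.3/111.8 = 0.3872 µA.
P = I²R = 0.1499 × 76.8 = 11.51 nW.

P ≈ 11.5 nW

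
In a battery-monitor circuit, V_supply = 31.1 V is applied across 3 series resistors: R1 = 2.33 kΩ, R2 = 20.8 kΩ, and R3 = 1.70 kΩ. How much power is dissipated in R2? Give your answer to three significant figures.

P ≈ 32.6 mW

ΣR = 24.83 kΩ → I = 31.1/24.83 = 1.253 mA.
P(R2) = I²·R2 = (1.253)² × 20.8 = 32.63 mW.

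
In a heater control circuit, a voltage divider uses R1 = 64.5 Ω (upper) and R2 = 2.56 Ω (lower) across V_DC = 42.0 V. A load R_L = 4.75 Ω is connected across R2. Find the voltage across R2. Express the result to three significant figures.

First combine the lower leg with the load: R2 ‖ R_L = 1.663 Ω.
Now apply the divider: V_out = 42.0 × 0.02514 = 1.056 V.
(Unloaded it would be 1.60 V; the load pulls it down.)

V_out ≈ 1.06 V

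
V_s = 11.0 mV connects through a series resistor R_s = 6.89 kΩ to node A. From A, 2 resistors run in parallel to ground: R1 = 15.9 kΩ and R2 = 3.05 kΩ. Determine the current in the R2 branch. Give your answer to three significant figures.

Combine the parallel branches: R_p = (1/15.9 + 1/3.05)⁻¹ = 2.559 kΩ.
V_A = 11.0 × 2.559/9.449 = 2.979 mV.
Branch current I = V_A/R2 = 2.979/3.05 = 0.9768 µA.
(Equivalently: I_total = 1.164 µA, then current-divider fraction G_k/ΣG = 0.8391.)

I ≈ 0.977 µA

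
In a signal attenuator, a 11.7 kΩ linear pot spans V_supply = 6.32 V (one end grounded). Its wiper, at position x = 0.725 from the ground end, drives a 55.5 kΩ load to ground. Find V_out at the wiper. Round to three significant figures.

V_out ≈ 4.40 V

Lower segment x·R_p = 8.482 kΩ; upper segment (1−x)·R_p = 3.218 kΩ.
(x·R_p) ‖ R_L = 7.358 kΩ.
Loaded-divider output: V_out = 6.32 × 0.6958 = 4.397 V.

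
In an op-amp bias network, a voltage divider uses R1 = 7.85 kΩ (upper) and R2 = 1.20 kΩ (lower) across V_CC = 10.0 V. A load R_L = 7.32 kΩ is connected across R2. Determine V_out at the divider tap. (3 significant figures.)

V_out ≈ 1.16 V

The load sits in parallel with R2, giving an effective lower resistance R2' = R2·R_L/(R2+R_L) = 1.031 kΩ.
Then V_out = V_CC · R2'/(R1 + R2') = 10.0 × 1.031/8.881 = 1.161 V.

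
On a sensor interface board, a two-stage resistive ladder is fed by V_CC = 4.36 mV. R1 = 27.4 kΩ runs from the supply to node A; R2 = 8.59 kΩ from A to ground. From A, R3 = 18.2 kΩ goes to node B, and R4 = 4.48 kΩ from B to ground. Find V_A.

V_A ≈ 0.808 mV

The second stage (R3 + R4 = 22.68 kΩ) loads node A in parallel with R2.
Effective lower resistance at A: R2 ‖ 22.68 = 6.230 kΩ.
So V_A = 4.36 × 0.1853 = 0.8077 mV.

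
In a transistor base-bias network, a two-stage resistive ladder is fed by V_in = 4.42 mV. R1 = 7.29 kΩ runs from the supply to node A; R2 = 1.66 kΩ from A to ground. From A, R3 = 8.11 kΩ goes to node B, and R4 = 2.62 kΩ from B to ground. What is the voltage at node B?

V_B ≈ 0.178 mV

The second stage (R3 + R4 = 10.73 kΩ) loads node A in parallel with R2.
R2 ‖ (R3+R4) = 1.438 kΩ.
So V_A = 4.42 × 0.1647 = 0.7281 mV.
Then the unloaded second divider: V_B = V_A × R4/(R3+R4) = 0.7281 × 0.2442 = 0.1778 mV.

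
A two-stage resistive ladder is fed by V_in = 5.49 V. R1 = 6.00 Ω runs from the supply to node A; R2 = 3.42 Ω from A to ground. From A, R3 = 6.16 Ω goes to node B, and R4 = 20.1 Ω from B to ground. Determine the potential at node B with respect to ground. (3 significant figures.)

V_B ≈ 1.41 V

Looking into the second stage from A: R3 + R4 = 26.26 Ω appears in parallel with R2.
Effective lower resistance at A: R2 ‖ 26.26 = 3.026 Ω.
V_A = 5.49 × 3.026/(6.00 + 3.026) = 1.841 V.
Stage 2 is unloaded, so V_B = V_A · R4/(R3+R4) = 1.841 × 20.1/26.26 = 1.409 V.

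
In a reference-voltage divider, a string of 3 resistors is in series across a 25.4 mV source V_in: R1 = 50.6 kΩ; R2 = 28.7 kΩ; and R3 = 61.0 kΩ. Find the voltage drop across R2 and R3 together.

ΣR = 50.6 + 28.7 + 61.0 = 140.3 kΩ.
R_{R2..R3} = 28.7 + 61.0 = 89.70 kΩ.
By the voltage-divider rule, V = 25.4 × 89.70/140.3 = 16.24 mV.

V ≈ 16.2 mV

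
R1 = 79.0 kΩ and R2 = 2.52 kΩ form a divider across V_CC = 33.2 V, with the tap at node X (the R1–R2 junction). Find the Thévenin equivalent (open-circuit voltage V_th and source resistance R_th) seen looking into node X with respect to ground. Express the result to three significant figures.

With X open, the divider is unloaded: V_th = 33.2 × 2.52/81.52 = 1.026 V.
Looking into X with the source shorted: R_th = R1·R2/(R1+R2) = 79.00 × 2.52/81.52 = 2.442 kΩ.

V_th ≈ 1.03 V, R_th ≈ 2.44 kΩ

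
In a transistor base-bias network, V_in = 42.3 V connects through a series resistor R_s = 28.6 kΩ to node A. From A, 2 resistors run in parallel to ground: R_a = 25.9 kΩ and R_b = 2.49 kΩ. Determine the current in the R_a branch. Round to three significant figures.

Combine the parallel branches: R_p = (1/25.9 + 1/2.49)⁻¹ = 2.272 kΩ.
Node voltage V_A = V_in · R_p/(R_s + R_p) = 42.3 × 0.07358 = 3.113 V.
I(R_a) = V_A / R_a = 3.113/25.9 = 0.1202 mA.

I ≈ 0.120 mA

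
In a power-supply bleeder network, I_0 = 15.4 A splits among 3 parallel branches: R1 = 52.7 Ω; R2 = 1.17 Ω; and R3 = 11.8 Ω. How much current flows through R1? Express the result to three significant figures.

ΣG = 1/52.7 + 1/1.17 + 1/11.8 = 0.9584.
R1 takes the fraction G_k/ΣG = 0.01898/0.9584 = 0.01980, so I = 15.4 × 0.01980 = 0.3049 A.

I ≈ 0.305 A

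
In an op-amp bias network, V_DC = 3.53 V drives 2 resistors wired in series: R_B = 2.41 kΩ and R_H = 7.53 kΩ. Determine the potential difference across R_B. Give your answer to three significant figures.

Total series resistance ΣR = 2.41 + 7.53 = 9.940 kΩ.
By the voltage-divider rule, V = 3.53 × 2.410/9.940 = 0.8559 V.

V ≈ 0.856 V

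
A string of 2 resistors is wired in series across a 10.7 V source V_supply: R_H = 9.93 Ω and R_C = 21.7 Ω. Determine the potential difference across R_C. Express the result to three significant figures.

V ≈ 7.34 V

Total series resistance ΣR = 9.93 + 21.7 = 31.63 Ω.
By the voltage-divider rule, V = 10.7 × 21.70/31.63 = 7.341 V.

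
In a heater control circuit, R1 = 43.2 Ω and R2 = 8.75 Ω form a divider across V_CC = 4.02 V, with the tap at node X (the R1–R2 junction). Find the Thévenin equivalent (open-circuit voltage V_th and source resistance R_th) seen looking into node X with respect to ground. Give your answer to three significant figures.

V_th ≈ 0.677 V, R_th ≈ 7.28 Ω

Open-circuit (no load on X): V_th = V_CC · R2/(R1 + R2) = 4.02 × 8.75/(43.20 + 8.75) = 0.6771 V.
Zeroing V_CC shorts the top of R1 to ground, so R_th = R1 ‖ R2 = 7.276 Ω.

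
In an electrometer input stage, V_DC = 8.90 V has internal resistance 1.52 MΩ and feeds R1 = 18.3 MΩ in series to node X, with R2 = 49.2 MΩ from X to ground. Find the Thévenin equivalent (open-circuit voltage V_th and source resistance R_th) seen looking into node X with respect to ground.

R1' = 1.52 + 18.3 = 19.82 MΩ (source resistance + R1).
Open-circuit (no load on X): V_th = V_DC · R2/(R1' + R2) = 8.90 × 49.2/(19.82 + 49.2) = 6.344 V.
Zeroing V_DC shorts the top of R1' to ground, so R_th = R1' ‖ R2 = 14.13 MΩ.

V_th ≈ 6.34 V, R_th ≈ 14.1 MΩ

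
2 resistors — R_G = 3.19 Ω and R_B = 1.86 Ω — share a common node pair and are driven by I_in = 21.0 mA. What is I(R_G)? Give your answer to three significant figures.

I ≈ 7.73 mA

For two parallel branches, I_k = I_in · (other R)/(sum of R).
I(R_G) = 21.0 × 1.86/(3.19 + 1.86) = 21.0 × 0.3683 = 7.735 mA.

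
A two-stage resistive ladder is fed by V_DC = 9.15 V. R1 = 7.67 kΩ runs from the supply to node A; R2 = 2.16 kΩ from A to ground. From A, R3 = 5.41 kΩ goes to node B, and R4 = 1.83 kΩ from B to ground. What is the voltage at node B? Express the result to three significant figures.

V_B ≈ 0.412 V

The second stage (R3 + R4 = 7.240 kΩ) loads node A in parallel with R2.
Effective lower resistance at A: R2 ‖ 7.240 = 1.664 kΩ.
So V_A = 9.15 × 0.1782 = 1.631 V.
V_B = V_A × 0.2528 = 0.4122 V.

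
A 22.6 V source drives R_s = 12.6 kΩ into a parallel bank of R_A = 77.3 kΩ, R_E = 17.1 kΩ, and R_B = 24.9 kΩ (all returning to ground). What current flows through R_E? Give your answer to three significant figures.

I ≈ 0.549 mA

Combine the parallel branches: R_p = (1/77.3 + 1/17.1 + 1/24.9)⁻¹ = 8.962 kΩ.
V_A = 22.6 × 8.962/21.56 = 9.394 V.
I(R_E) = V_A / R_E = 9.394/17.1 = 0.5493 mA.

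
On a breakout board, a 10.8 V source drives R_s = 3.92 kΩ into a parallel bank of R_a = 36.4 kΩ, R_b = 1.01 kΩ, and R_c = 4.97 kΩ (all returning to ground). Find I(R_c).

I ≈ 0.376 mA

Parallel bank: R_p = 1/(1/36.4 + 1/1.01 + 1/4.97) = 0.8205 kΩ.
Node voltage V_A = V_supply · R_p/(R_s + R_p) = 10.8 × 0.1731 = 1.869 V.
I(R_c) = V_A / R_c = 1.869/4.97 = 0.3761 mA.
(Check via current divider: I_total = 2.278 mA; share G_k/ΣG = 0.1651 → same result.)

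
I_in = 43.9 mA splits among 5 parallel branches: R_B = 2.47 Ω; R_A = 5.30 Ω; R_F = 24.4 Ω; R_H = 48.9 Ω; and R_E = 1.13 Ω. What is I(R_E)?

Conductances: ΣG = 1/2.47 + 1/5.30 + 1/24.4 + 1/48.9 + 1/1.13 = 1.540 (1/Ω).
Current divider: I(R_E) = I_in · G_k/ΣG = 43.9 × (0.8850/1.540) = 43.9 × 0.5747 = 25.23 mA.

I ≈ 25.2 mA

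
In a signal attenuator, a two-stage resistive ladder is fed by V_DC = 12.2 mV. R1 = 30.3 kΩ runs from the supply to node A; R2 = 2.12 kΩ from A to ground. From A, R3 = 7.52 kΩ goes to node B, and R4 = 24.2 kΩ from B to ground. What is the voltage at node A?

Looking into the second stage from A: R3 + R4 = 31.72 kΩ appears in parallel with R2.
Effective lower resistance at A: R2 ‖ 31.72 = 1.987 kΩ.
First divider: V_A = V_DC · 1.987/(30.3 + 1.987) = 0.7509 mV.

V_A ≈ 0.751 mV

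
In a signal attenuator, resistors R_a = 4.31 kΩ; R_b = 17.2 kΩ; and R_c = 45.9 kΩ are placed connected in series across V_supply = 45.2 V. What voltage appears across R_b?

V ≈ 11.5 V

Total series resistance ΣR = 4.31 + 17.2 + 45.9 = 67.41 kΩ.
Voltage divider: V = V_supply · (17.20 / 67.41) = 45.2 × 0.2552 = 11.53 V.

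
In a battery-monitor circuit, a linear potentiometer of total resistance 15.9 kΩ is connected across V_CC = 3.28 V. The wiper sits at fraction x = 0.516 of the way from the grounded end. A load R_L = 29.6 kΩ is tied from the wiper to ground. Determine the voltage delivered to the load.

V_out ≈ 1.49 V

The pot divides into 7.696 kΩ above the wiper and 8.204 kΩ below.
(x·R_p) ‖ R_L = 6.424 kΩ.
Then V_out = V_CC · 6.424/(7.696 + 6.424) = 1.492 V.
(Unloaded: V_out = x·V_CC = 1.69 V.)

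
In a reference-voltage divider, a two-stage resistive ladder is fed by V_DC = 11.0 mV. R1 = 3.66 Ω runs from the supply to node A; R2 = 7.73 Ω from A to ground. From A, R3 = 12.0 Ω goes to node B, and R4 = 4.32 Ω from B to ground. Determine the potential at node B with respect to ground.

V_B ≈ 1.72 mV

The second stage (R3 + R4 = 16.32 Ω) loads node A in parallel with R2.
R2 ‖ (R3+R4) = 5.245 Ω.
So V_A = 11.0 × 0.5890 = 6.479 mV.
Stage 2 is unloaded, so V_B = V_A · R4/(R3+R4) = 6.479 × 4.32/16.32 = 1.715 mV.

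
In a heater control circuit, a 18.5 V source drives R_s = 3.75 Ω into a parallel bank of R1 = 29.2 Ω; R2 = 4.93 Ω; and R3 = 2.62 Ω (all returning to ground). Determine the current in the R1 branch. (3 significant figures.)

I ≈ 0.191 A

Equivalent of the parallel group: R_p = 1.616 Ω.
V_A = 18.5 × 1.616/5.366 = 5.572 V.
I(R1) = V_A / R1 = 5.572/29.2 = 0.1908 A.
(Check via current divider: I_total = 3.448 A; share G_k/ΣG = 0.05535 → same result.)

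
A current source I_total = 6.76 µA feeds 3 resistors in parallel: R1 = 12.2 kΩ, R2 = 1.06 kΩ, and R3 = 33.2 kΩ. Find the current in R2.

I ≈ 6.04 µA

ΣG = 1/12.2 + 1/1.06 + 1/33.2 = 1.055.
R2 takes the fraction G_k/ΣG = 0.9434/1.055 = 0.8938, so I = 6.76 × 0.8938 = 6.042 µA.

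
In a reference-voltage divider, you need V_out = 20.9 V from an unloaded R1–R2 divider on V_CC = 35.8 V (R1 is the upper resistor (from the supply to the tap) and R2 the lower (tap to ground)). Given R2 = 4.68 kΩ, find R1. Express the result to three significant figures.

Required fraction k = V_out/V_CC = 0.5838.
So R1 = R2 · (V_CC/V_out − 1) = 4.68 × (35.8/20.9 − 1) = 4.68 × 0.7129 = 3.336 kΩ.

R1 ≈ 3.34 kΩ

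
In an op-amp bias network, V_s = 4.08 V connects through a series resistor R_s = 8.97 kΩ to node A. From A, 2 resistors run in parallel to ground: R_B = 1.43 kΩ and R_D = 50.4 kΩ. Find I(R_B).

I ≈ 0.383 mA

Combine the parallel branches: R_p = (1/1.43 + 1/50.4)⁻¹ = 1.391 kΩ.
V_A = 4.08 × 1.391/10.36 = 0.5476 V.
Branch current I = V_A/R_B = 0.5476/1.43 = 0.3829 mA.
(Equivalently: I_total = 0.3938 mA, then current-divider fraction G_k/ΣG = 0.9724.)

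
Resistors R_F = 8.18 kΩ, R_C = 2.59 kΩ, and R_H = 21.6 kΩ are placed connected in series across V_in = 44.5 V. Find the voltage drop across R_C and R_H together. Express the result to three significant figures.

V ≈ 33.3 V

ΣR = 8.18 + 2.59 + 21.6 = 32.37 kΩ.
R_{R_C..R_H} = 2.59 + 21.6 = 24.19 kΩ.
Voltage divider: V = V_in · (24.19 / 32.37) = 44.5 × 0.7473 = 33.25 V.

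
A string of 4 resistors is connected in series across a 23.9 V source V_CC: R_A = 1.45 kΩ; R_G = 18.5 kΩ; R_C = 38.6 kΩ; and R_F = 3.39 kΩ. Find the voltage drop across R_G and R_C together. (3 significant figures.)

Series total: ΣR = 1.45 + 18.5 + 38.6 + 3.39 = 61.94 kΩ.
R_{R_G..R_C} = 18.5 + 38.6 = 57.10 kΩ.
Voltage divider: V = V_CC · (57.10 / 61.94) = 23.9 × 0.9219 = 22.03 V.

V ≈ 22.0 V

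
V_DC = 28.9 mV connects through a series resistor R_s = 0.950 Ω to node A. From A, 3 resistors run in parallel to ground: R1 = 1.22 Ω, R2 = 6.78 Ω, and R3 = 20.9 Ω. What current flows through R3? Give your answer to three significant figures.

Combine the parallel branches: R_p = (1/1.22 + 1/6.78 + 1/20.9)⁻¹ = 0.9852 Ω.
V_A = 28.9 × 0.9852/1.935 = 14.71 mV.
I(R3) = V_A / R3 = 14.71/20.9 = 0.7040 mA.
(Check via current divider: I_total = 14.93 mA; share G_k/ΣG = 0.04714 → same result.)

I ≈ 0.704 mA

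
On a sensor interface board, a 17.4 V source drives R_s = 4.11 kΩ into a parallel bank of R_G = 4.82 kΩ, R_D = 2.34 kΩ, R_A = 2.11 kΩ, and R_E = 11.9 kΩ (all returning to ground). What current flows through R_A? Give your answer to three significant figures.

I ≈ 1.40 mA

Combine the parallel branches: R_p = (1/4.82 + 1/2.34 + 1/2.11 + 1/11.9)⁻¹ = 0.8384 kΩ.
Node voltage V_A = V_CC · R_p/(R_s + R_p) = 17.4 × 0.1694 = 2.948 V.
I(R_A) = V_A / R_A = 2.948/2.11 = 1.397 mA.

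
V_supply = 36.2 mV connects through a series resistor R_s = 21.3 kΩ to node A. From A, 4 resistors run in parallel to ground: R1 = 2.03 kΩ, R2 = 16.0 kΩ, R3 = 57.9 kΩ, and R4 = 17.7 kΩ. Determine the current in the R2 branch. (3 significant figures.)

Equivalent of the parallel group: R_p = 1.590 kΩ.
V_A = 36.2 × 1.590/22.89 = 2.515 mV.
I(R2) = V_A / R2 = 2.515/16.0 = 0.1572 µA.

I ≈ 0.157 µA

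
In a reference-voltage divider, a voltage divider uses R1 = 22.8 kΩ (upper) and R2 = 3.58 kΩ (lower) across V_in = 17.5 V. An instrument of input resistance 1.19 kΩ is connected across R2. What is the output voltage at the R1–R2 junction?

V_out ≈ 0.660 V

The load sits in parallel with R2, giving an effective lower resistance R2' = R2·R_L/(R2+R_L) = 0.8931 kΩ.
Now apply the divider: V_out = 17.5 × 0.03770 = 0.6597 V.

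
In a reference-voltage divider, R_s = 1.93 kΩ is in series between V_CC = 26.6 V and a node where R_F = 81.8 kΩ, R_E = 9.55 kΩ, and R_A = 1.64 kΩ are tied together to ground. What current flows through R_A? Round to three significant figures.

I ≈ 6.75 mA

Parallel bank: R_p = 1/(1/81.8 + 1/9.55 + 1/1.64) = 1.376 kΩ.
Node voltage V_A = V_CC · R_p/(R_s + R_p) = 26.6 × 0.4162 = 11.07 V.
I(R_A) = V_A / R_A = 11.07/1.64 = 6.751 mA.
(Equivalently: I_total = 8.046 mA, then current-divider fraction G_k/ΣG = 0.8391.)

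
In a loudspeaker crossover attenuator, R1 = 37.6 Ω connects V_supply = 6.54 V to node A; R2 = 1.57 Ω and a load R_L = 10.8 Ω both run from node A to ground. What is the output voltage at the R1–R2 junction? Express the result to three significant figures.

The load sits in parallel with R2, giving an effective lower resistance R2' = R2·R_L/(R2+R_L) = 1.371 Ω.
Now apply the divider: V_out = 6.54 × 0.03517 = 0.2300 V.

V_out ≈ 0.230 V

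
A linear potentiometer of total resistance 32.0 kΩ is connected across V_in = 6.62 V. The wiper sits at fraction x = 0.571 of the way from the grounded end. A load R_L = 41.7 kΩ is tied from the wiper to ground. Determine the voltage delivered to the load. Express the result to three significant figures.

Lower segment x·R_p = 18.27 kΩ; upper segment (1−x)·R_p = 13.73 kΩ.
R_L loads the lower segment: effective lower R = 12.70 kΩ.
V_out = 6.62 × 12.70/(13.73 + 12.70) = 3.182 V.
(Unloaded: V_out = x·V_in = 3.78 V.)

V_out ≈ 3.18 V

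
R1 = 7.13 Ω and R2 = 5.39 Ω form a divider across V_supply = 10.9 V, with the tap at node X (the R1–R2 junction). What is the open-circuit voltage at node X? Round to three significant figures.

V_th is the unloaded tap voltage: V_supply · R2/(R1+R2) = 10.9 × 0.4305 = 4.693 V.

V_th ≈ 4.69 V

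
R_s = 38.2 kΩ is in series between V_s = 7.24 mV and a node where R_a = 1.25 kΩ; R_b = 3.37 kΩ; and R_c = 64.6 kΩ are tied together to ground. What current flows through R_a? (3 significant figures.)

Combine the parallel branches: R_p = (1/1.25 + 1/3.37 + 1/64.6)⁻¹ = 0.8991 kΩ.
Node voltage V_A = V_s · R_p/(R_s + R_p) = 7.24 × 0.02300 = 0.1665 mV.
I(R_a) = V_A / R_a = 0.1665/1.25 = 0.1332 µA.

I ≈ 0.133 µA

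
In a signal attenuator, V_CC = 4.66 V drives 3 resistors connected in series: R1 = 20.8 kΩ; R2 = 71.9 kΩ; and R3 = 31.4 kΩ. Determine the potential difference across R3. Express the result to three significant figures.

V ≈ 1.18 V

Series total: ΣR = 20.8 + 71.9 + 31.4 = 124.1 kΩ.
By the voltage-divider rule, V = 4.66 × 31.40/124.1 = 1.179 V.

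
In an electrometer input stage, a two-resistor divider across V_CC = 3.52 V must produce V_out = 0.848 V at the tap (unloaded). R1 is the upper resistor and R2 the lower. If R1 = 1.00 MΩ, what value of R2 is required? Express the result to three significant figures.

R2 ≈ 0.317 MΩ

V_out/V_CC = R2/(R1+R2) = 0.2409.
R2 = R1 · 0.2409/(1 − 0.2409) = 0.3174 MΩ.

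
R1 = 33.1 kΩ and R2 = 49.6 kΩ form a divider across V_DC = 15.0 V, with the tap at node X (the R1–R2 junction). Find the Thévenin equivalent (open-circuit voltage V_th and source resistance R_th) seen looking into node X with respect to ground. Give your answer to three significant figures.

Open-circuit (no load on X): V_th = V_DC · R2/(R1 + R2) = 15.0 × 49.6/(33.10 + 49.6) = 8.996 V.
With V_DC suppressed (replaced by a short), R_th = R1 ‖ R2 = (33.10 × 49.6)/(33.10 + 49.6) = 19.85 kΩ.

V_th ≈ 9.00 V, R_th ≈ 19.9 kΩ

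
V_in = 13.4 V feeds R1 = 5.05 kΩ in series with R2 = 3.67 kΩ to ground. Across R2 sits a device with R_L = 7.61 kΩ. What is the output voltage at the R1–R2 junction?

V_out ≈ 4.41 V

First combine the lower leg with the load: R2 ‖ R_L = 2.476 kΩ.
Voltage divider with the loaded lower leg: V_out = 13.4 × 2.476/(5.05 + 2.476) = 13.4 × 0.3290 = 4.408 V.
(Unloaded it would be 5.64 V; the load pulls it down.)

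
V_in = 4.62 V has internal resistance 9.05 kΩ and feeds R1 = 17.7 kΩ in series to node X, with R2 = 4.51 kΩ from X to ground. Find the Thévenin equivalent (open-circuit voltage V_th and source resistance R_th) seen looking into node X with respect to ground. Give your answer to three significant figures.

V_th ≈ 0.667 V, R_th ≈ 3.86 kΩ

R1' = 9.05 + 17.7 = 26.75 kΩ (source resistance + R1).
With X open, the divider is unloaded: V_th = 4.62 × 4.51/31.26 = 0.6665 V.
Looking into X with the source shorted: R_th = R1'·R2/(R1'+R2) = 26.75 × 4.51/31.26 = 3.859 kΩ.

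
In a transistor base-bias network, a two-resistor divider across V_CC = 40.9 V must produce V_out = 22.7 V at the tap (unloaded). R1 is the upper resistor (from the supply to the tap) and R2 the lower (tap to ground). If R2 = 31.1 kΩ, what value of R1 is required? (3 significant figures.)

R1 ≈ 24.9 kΩ

Required fraction k = V_out/V_CC = 0.5550.
So R1 = R2 · (V_CC/V_out − 1) = 31.1 × (40.9/22.7 − 1) = 31.1 × 0.8018 = 24.93 kΩ.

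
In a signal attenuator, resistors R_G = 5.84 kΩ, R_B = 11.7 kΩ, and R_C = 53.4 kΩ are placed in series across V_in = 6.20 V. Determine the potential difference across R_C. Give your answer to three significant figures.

V ≈ 4.67 V

ΣR = 5.84 + 11.7 + 53.4 = 70.94 kΩ.
Voltage divider: V = V_in · (53.40 / 70.94) = 6.20 × 0.7527 = 4.667 V.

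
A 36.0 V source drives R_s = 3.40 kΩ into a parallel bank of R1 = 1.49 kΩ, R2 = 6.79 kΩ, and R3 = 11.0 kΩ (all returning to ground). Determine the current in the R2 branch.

I ≈ 1.30 mA

Combine the parallel branches: R_p = (1/1.49 + 1/6.79 + 1/11.0)⁻¹ = 1.100 kΩ.
Node voltage V_A = V_DC · R_p/(R_s + R_p) = 36.0 × 0.2444 = 8.798 V.
Branch current I = V_A/R2 = 8.798/6.79 = 1.296 mA.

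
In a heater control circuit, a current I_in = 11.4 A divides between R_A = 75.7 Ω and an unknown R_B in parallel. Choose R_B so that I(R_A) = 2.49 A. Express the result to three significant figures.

In a two-way split, I_A/I_in = R_B/(R_A + R_B).
With f = 0.2184, R_B = R_A · f/(1−f) = 75.7 × 0.2795 = 21.16 Ω.

R_B ≈ 21.2 Ω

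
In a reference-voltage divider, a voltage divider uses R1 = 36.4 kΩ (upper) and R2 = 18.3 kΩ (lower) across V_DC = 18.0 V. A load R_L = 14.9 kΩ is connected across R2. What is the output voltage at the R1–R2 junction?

The load sits in parallel with R2, giving an effective lower resistance R2' = R2·R_L/(R2+R_L) = 8.213 kΩ.
Now apply the divider: V_out = 18.0 × 0.1841 = 3.314 V.

V_out ≈ 3.31 V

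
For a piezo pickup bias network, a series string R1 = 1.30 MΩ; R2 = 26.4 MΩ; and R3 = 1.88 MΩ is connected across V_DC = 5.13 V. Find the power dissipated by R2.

P ≈ 0.794 µW

Series current I = V_DC/ΣR = 5.13/29.58 = 0.1734 µA.
P(R2) = I²·R2 = (0.1734)² × 26.4 = 0.7940 µW.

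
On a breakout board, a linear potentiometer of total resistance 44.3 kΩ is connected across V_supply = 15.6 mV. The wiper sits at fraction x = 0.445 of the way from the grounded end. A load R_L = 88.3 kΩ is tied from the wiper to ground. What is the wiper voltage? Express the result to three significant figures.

The pot divides into 24.59 kΩ above the wiper and 19.71 kΩ below.
(x·R_p) ‖ R_L = 16.12 kΩ.
Then V_out = V_supply · 16.12/(24.59 + 16.12) = 6.177 mV.

V_out ≈ 6.18 mV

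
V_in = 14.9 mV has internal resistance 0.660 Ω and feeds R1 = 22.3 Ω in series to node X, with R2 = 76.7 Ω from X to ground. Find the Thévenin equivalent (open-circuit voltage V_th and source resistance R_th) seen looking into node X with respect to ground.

R1' = 0.660 + 22.3 = 22.96 Ω (source resistance + R1).
With X open, the divider is unloaded: V_th = 14.9 × 76.7/99.66 = 11.47 mV.
Looking into X with the source shorted: R_th = R1'·R2/(R1'+R2) = 22.96 × 76.7/99.66 = 17.67 Ω.

V_th ≈ 11.5 mV, R_th ≈ 17.7 Ω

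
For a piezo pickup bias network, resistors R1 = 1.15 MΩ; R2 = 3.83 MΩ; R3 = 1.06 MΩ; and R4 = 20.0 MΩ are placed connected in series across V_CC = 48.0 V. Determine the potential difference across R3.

V ≈ 1.95 V

ΣR = 1.15 + 3.83 + 1.06 + 20.0 = 26.04 MΩ.
V = V_CC · R/ΣR = 48.0 × 0.04071 = 1.954 V.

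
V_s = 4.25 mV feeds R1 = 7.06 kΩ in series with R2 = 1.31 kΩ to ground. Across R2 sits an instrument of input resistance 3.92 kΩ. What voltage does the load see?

The load sits in parallel with R2, giving an effective lower resistance R2' = R2·R_L/(R2+R_L) = 0.9819 kΩ.
Then V_out = V_s · R2'/(R1 + R2') = 4.25 × 0.9819/8.042 = 0.5189 mV.
(Unloaded it would be 0.665 mV; the load pulls it down.)

V_out ≈ 0.519 mV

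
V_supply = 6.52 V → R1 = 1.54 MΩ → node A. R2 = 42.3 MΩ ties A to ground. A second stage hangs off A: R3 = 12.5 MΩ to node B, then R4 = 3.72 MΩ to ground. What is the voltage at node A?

V_A ≈ 5.76 V

The second stage (R3 + R4 = 16.22 MΩ) loads node A in parallel with R2.
Effective lower resistance at A: R2 ‖ 16.22 = 11.72 MΩ.
V_A = 6.52 × 11.72/(1.54 + 11.72) = 5.763 V.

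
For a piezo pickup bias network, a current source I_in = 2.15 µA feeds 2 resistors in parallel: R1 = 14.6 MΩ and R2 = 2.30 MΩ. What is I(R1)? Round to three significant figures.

I ≈ 0.293 µA

Two-branch current divider: I_k = I_in · R_other/(R_1 + R_2).
So I = 2.15 × 2.30/16.90 = 0.2926 µA.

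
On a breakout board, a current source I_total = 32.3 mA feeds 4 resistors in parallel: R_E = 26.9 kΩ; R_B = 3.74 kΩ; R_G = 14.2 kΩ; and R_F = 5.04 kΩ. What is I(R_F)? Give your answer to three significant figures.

I ≈ 11.2 mA

Total conductance ΣG = 1/26.9 + 1/3.74 + 1/14.2 + 1/5.04 = 0.5734 (units of 1/kΩ).
R_F takes the fraction G_k/ΣG = 0.1984/0.5734 = 0.3460, so I = 32.3 × 0.3460 = 11.18 mA.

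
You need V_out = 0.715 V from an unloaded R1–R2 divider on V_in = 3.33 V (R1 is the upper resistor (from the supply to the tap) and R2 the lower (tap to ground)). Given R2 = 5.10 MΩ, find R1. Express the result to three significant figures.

R1 ≈ 18.7 MΩ

V_out/V_in = R2/(R1+R2) = 0.2147.
Rearranging, R1 = R2·(1−k)/k = 5.10 × 3.657 = 18.65 MΩ.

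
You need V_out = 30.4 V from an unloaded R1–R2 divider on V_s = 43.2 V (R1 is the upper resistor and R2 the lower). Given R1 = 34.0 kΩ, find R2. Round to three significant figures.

Required fraction k = V_out/V_s = 0.7037.
R2 = R1 · 0.7037/(1 − 0.7037) = 80.75 kΩ.

R2 ≈ 80.7 kΩ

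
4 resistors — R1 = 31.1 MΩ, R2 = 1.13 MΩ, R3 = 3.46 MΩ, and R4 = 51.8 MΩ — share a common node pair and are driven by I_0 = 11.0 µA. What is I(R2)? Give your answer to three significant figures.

Conductances: ΣG = 1/31.1 + 1/1.13 + 1/3.46 + 1/51.8 = 1.225 (1/MΩ).
By the current-divider rule, I = I_0 · G_k/ΣG = 11.0 × 0.7222 = 7.944 µA.

I ≈ 7.94 µA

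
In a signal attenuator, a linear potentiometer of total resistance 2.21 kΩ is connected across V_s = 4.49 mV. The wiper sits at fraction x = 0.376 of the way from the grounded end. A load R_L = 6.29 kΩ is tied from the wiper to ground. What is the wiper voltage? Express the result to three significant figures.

Split the track: R_lower = x·R_p = 0.8310 kΩ, R_upper = (1−x)·R_p = 1.379 kΩ.
Lower segment in parallel with the load: 0.8310 ‖ 6.29 = 0.7340 kΩ.
Then V_out = V_s · 0.7340/(1.379 + 0.7340) = 1.560 mV.

V_out ≈ 1.56 mV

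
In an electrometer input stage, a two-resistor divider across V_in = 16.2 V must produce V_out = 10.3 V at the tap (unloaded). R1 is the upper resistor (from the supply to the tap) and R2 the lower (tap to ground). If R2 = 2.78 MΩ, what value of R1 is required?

Required fraction k = V_out/V_in = 0.6358.
So R1 = R2 · (V_in/V_out − 1) = 2.78 × (16.2/10.3 − 1) = 2.78 × 0.5728 = 1.592 MΩ.

R1 ≈ 1.59 MΩ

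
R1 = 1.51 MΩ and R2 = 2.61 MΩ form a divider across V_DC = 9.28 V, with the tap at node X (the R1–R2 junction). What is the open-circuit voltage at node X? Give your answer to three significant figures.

V_th ≈ 5.88 V

With X open, the divider is unloaded: V_th = 9.28 × 2.61/4.120 = 5.879 V.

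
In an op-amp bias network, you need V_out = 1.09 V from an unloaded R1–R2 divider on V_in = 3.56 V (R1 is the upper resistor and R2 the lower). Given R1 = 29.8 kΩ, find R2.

R2 ≈ 13.2 kΩ

V_out/V_in = R2/(R1+R2) = 0.3062.
So R2 = R1 · V_out/(V_in − V_out) = 29.8 × 1.09/(3.56 − 1.09) = 29.8 × 0.4413 = 13.15 kΩ.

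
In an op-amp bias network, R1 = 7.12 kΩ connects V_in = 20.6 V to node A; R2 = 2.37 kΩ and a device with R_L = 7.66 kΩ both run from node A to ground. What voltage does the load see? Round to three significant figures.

V_out ≈ 4.18 V

The load sits in parallel with R2, giving an effective lower resistance R2' = R2·R_L/(R2+R_L) = 1.810 kΩ.
Voltage divider with the loaded lower leg: V_out = 20.6 × 1.810/(7.12 + 1.810) = 20.6 × 0.2027 = 4.175 V.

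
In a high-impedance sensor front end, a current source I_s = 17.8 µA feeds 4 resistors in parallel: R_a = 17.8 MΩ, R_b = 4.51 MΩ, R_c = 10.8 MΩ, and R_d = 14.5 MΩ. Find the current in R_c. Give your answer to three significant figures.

ΣG = 1/17.8 + 1/4.51 + 1/10.8 + 1/14.5 = 0.4395.
By the current-divider rule, I = I_s · G_k/ΣG = 17.8 × 0.2107 = 3.750 µA.

I ≈ 3.75 µA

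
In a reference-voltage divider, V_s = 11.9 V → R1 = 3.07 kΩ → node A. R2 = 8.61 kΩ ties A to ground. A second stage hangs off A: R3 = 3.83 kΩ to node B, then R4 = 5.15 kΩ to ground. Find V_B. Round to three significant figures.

Node A sees R2 in parallel with the series input of stage 2, R3 + R4 = 8.980 kΩ.
R2 ‖ (R3+R4) = 4.396 kΩ.
First divider: V_A = V_s · 4.396/(3.07 + 4.396) = 7.006 V.
V_B = V_A × 0.5735 = 4.018 V.

V_B ≈ 4.02 V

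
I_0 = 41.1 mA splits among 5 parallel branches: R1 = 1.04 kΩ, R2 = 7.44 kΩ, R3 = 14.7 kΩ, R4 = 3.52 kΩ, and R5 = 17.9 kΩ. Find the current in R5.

I ≈ 1.53 mA

Total conductance ΣG = 1/1.04 + 1/7.44 + 1/14.7 + 1/3.52 + 1/17.9 = 1.504 (units of 1/kΩ).
By the current-divider rule, I = I_0 · G_k/ΣG = 41.1 × 0.03715 = 1.527 mA.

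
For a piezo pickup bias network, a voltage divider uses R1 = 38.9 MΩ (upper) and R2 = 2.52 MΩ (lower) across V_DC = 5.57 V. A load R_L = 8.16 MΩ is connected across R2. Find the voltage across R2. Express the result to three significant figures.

V_out ≈ 0.263 V

R2 ‖ R_L = (2.52 × 8.16)/(2.52 + 8.16) = 1.925 MΩ.
Now apply the divider: V_out = 5.57 × 0.04716 = 0.2627 V.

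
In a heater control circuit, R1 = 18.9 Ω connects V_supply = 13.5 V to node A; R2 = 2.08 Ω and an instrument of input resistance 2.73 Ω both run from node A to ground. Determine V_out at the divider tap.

The load sits in parallel with R2, giving an effective lower resistance R2' = R2·R_L/(R2+R_L) = 1.181 Ω.
Voltage divider with the loaded lower leg: V_out = 13.5 × 1.181/(18.9 + 1.181) = 13.5 × 0.05879 = 0.7937 V.
(Unloaded it would be 1.34 V; the load pulls it down.)

V_out ≈ 0.794 V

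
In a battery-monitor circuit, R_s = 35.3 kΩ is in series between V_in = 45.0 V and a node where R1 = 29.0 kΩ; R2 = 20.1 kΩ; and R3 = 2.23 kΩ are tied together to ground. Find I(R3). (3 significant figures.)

I ≈ 1.02 mA

Parallel bank: R_p = 1/(1/29.0 + 1/20.1 + 1/2.23) = 1.877 kΩ.
V_A = 45.0 × 1.877/37.18 = 2.272 V.
Branch current I = V_A/R3 = 2.272/2.23 = 1.019 mA.
(Check via current divider: I_total = 1.210 mA; share G_k/ΣG = 0.8419 → same result.)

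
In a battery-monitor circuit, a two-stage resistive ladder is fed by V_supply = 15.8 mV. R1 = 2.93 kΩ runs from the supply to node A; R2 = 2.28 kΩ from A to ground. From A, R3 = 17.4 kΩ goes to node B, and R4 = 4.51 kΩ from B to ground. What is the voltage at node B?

V_B ≈ 1.34 mV

Node A sees R2 in parallel with the series input of stage 2, R3 + R4 = 21.91 kΩ.
R2 ‖ (R3+R4) = 2.065 kΩ.
So V_A = 15.8 × 0.4134 = 6.532 mV.
Stage 2 is unloaded, so V_B = V_A · R4/(R3+R4) = 6.532 × 4.51/21.91 = 1.345 mV.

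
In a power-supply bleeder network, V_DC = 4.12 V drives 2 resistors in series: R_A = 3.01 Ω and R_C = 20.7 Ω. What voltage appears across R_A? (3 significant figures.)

V ≈ 0.523 V

Total series resistance ΣR = 3.01 + 20.7 = 23.71 Ω.
V = V_DC · R/ΣR = 4.12 × 0.1270 = 0.5230 V.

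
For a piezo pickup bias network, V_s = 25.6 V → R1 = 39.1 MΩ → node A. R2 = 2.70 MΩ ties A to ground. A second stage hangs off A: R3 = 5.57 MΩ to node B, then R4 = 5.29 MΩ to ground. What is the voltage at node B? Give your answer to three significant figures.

Node A sees R2 in parallel with the series input of stage 2, R3 + R4 = 10.86 MΩ.
Effective lower resistance at A: R2 ‖ 10.86 = 2.162 MΩ.
So V_A = 25.6 × 0.05241 = 1.342 V.
Stage 2 is unloaded, so V_B = V_A · R4/(R3+R4) = 1.342 × 5.29/10.86 = 0.6535 V.

V_B ≈ 0.653 V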